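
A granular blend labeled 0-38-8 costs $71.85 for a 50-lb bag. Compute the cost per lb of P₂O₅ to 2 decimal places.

P₂O₅ in bag = 50 × 38% = 19 lb.
Cost per lb P₂O₅ = $71.85 / 19 = $3.7816.

$3.78 per lb P₂O₅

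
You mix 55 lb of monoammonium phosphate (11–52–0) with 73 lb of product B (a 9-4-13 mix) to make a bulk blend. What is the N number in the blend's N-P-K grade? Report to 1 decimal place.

9.9% N

Total mass = 55 + 73 = 128 lb.
N mass = 11%×55 + 9%×73 = 12.62 lb.
% N = 12.62 / 128 = 9.85938%.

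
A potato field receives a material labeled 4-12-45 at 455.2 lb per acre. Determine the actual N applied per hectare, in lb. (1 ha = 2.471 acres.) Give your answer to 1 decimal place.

nitrogen per acre = 455.2 × 4% = 18.208 lb.
Convert to per hectare: 18.208 × 2.471 = 44.992 lb.

45.0 lb N per hectare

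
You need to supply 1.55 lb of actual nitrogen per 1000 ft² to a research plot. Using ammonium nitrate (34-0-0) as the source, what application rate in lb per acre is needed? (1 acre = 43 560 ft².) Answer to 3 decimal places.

198.582 lb of product per acre

Product per 1000 ft² = 1.55 / 34% = 4.55882 lb.
Convert to per acre: 4.55882 × 43.56 = 198.5824 lb.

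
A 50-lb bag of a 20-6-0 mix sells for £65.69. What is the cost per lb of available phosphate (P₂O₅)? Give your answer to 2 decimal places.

P₂O₅ in bag = 50 × 6% = 3 lb.
Cost per lb P₂O₅ = £65.69 / 3 = £21.8967.

£21.90 per lb P₂O₅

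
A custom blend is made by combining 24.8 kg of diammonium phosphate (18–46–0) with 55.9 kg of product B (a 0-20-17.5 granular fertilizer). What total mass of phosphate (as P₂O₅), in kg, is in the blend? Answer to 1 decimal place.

22.6 kg P₂O₅

P₂O₅ mass = 46%×24.8 + 20%×55.9 = 22.588 kg.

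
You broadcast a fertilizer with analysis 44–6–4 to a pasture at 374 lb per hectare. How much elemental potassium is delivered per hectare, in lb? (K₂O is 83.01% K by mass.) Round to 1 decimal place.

12.4 lb K per hectare

K₂O per hectare = 374 × 4% = 14.96 lb.
Elemental K = 14.96 × 0.8301 = 12.4183 lb per hectare.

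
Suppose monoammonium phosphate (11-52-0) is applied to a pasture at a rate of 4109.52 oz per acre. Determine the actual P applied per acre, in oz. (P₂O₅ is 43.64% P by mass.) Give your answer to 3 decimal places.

932.565 oz P per acre

P₂O₅ per acre = 4109.52 × 52% = 2136.95 oz.
Elemental P = 2136.95 × 0.4364 = 932.5652 oz per acre.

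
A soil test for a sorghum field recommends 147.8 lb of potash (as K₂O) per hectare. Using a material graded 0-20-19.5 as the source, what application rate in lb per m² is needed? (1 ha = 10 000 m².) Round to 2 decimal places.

0.08 lb of product per sq m

Product per hectare = 147.8 / 19.5% = 757.949 lb.
Convert to per m²: 757.949 × 0.0001 = 0.0757949 lb.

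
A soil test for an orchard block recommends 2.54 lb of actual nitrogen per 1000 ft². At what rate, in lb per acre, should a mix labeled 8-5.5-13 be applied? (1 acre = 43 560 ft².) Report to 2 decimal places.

Product per 1000 ft² = 2.54 / 8% = 31.75 lb.
Convert to per acre: 31.75 × 43.56 = 1383.03 lb.

1383.03 lb of product per acre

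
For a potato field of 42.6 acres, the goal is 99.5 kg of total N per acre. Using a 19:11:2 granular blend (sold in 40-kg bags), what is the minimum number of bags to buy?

Product per acre = 99.5 / 19% = 523.684 kg.
Total product = 523.684 × 42.6 = 22308.9 kg.
Bags = ⌈22308.9 / 40⌉ = 558.

558 bags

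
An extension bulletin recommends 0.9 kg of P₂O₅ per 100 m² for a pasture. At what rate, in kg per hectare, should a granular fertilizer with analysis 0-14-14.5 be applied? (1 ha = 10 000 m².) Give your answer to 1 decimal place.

Product per 100 m² = 0.9 / 14% = 6.42857 kg.
Convert to per hectare: 6.42857 × 100 = 642.857 kg.

642.9 kg of product per hectare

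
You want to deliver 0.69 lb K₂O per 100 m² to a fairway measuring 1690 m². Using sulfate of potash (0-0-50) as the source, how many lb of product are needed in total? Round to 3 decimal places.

Product per 100 m² = 0.69 / 50% = 1.38 lb.
Total product = 1.38 × 1690 / 100 = 23.322 lb.

23.322 lb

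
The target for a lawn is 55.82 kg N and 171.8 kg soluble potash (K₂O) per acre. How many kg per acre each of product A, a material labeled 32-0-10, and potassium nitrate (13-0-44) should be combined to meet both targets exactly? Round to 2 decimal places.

17.42 kg product A, 386.49 kg potassium nitrate

Let a = kg of product A, b = kg of potassium nitrate (per acre).
N: 0.32·a + 0.13·b = 55.82
K₂O: 0.1·a + 0.44·b = 171.8
Eliminate b: (row1) − 0.13/0.44·(row2) → 0.290455·a = 5.06091, so a = 17.4241.
Then b = (171.8 − 0.1·17.4241) / 0.44 = 386.4945.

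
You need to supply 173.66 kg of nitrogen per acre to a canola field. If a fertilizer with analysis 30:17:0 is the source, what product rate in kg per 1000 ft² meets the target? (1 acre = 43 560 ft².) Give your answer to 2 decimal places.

Product per acre = 173.66 / 30% = 578.867 kg.
Convert to per 1000 ft²: 578.867 × 0.0229568 = 13.289 kg.

13.29 kg of product per thousand sq ft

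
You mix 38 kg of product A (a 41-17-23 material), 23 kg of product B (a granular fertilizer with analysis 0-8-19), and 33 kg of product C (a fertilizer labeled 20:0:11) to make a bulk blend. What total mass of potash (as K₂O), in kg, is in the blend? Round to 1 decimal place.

16.7 kg K₂O

K₂O mass = 23%×38 + 19%×23 + 11%×33 = 16.74 kg.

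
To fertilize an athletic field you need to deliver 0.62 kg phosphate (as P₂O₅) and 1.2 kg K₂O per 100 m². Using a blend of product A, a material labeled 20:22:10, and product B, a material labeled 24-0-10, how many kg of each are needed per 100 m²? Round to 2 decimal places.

Per-100 m² balance (a = product A, b = product B):
P₂O₅: 0.22·a + 0·b = 0.62
K₂O: 0.1·a + 0.1·b = 1.2
Solving simultaneously: a = 2.81818, b = 9.18182.

2.82 kg product A, 9.18 kg product B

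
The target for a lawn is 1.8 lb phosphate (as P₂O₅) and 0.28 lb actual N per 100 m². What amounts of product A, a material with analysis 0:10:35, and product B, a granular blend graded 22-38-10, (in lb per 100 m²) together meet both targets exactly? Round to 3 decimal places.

Per-100 m² balance (a = product A, b = product B):
P₂O₅: 0.1·a + 0.38·b = 1.8
N: 0·a + 0.22·b = 0.28
Solving simultaneously: a = 13.1636, b = 1.27273.

13.164 lb product A, 1.273 lb product B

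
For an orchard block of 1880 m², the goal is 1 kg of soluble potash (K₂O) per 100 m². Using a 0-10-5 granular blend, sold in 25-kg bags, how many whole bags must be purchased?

Product per 100 m² = 1 / 5% = 20 kg.
Total product = 20 × 1880 / 100 = 376 kg.
Bags = ⌈376 / 25⌉ = 16.

16 bags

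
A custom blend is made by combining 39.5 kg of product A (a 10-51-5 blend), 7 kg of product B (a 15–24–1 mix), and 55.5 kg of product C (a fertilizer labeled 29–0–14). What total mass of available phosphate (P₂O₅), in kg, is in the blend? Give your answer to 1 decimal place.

21.8 kg P₂O₅

P₂O₅ mass = 51%×39.5 + 24%×7 + 0%×55.5 = 21.825 kg.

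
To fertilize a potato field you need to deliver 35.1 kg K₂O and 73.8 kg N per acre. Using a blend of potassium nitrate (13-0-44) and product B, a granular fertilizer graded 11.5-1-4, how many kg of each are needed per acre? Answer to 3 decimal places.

23.888 kg potassium nitrate, 614.736 kg product B

With a, b = kg per acre of potassium nitrate and product B:
K₂O: 0.44·a + 0.04·b = 35.1
N: 0.13·a + 0.115·b = 73.8
Eliminate b: (row1) − 0.04/0.115·(row2) → 0.394783·a = 9.43043, so a = 23.8877.
Then b = (73.8 − 0.13·23.8877) / 0.115 = 614.7357.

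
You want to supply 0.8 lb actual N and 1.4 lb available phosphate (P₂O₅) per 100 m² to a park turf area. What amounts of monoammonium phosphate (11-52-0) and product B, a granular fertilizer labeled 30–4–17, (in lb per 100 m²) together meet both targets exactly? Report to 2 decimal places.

With a, b = lb per 100 m² of monoammonium phosphate and product B:
N: 0.11·a + 0.3·b = 0.8
P₂O₅: 0.52·a + 0.04·b = 1.4
Eliminate a: (row1) − 0.11/0.52·(row2) → 0.291538·b = 0.503846, so b = 1.72823.
Back-substitute: a = (0.8 − 0.3·1.72823) / 0.11 = 2.55937.

2.56 lb monoammonium phosphate, 1.73 lb product B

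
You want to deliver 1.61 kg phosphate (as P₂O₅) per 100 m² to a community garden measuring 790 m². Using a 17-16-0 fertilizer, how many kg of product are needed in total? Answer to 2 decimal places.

79.49 kg

Product per 100 m² = 1.61 / 16% = 10.0625 kg.
Total product = 10.0625 × 790 / 100 = 79.4938 kg.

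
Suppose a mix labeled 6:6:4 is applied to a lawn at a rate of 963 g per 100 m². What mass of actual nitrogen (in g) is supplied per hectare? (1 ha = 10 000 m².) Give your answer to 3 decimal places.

nitrogen per 100 m² = 963 × 6% = 57.78 g.
Convert to per hectare: 57.78 × 100 = 5778 g.

5778.000 g N per hectare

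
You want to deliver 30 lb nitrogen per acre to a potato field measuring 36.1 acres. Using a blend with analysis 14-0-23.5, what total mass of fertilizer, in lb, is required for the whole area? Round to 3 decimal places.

7735.714 lb

Product per acre = 30 / 14% = 214.286 lb.
Total product = 214.286 × 36.1 = 7735.7143 lb.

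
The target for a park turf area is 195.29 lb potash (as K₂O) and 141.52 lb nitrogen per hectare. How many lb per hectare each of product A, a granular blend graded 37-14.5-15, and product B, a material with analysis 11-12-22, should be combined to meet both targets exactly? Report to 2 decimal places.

With a, b = lb per hectare of product A and product B:
K₂O: 0.15·a + 0.22·b = 195.29
N: 0.37·a + 0.11·b = 141.52
Eliminate b: (row1) − 0.22/0.11·(row2) → -0.59·a = -87.75, so a = 148.729.
Then b = (141.52 − 0.37·148.729) / 0.11 = 786.276.

148.73 lb product A, 786.28 lb product B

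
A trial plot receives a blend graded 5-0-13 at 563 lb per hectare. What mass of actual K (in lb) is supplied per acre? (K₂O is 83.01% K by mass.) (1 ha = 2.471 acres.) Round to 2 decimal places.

24.59 lb K per acre

K₂O per hectare = 563 × 13% = 73.19 lb.
Elemental K = 73.19 × 0.8301 = 60.755 lb per hectare.
Convert to per acre: 60.755 × 0.404694 = 24.5872 lb.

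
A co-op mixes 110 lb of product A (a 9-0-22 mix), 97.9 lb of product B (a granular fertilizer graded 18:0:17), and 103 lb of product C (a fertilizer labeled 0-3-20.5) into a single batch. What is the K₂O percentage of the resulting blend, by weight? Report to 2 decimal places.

Total mass = 110 + 97.9 + 103 = 310.9 lb.
K₂O mass = 22%×110 + 17%×97.9 + 20.5%×103 = 61.958 lb.
% K₂O = 61.958 / 310.9 = 19.9286%.

19.93% K₂O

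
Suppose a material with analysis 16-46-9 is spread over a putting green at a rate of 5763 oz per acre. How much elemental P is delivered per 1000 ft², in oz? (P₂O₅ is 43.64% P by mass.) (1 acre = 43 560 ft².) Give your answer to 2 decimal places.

P₂O₅ per acre = 5763 × 46% = 2650.98 oz.
Elemental P = 2650.98 × 0.4364 = 1156.89 oz per acre.
Convert to per 1000 ft²: 1156.89 × 0.0229568 = 26.5585 oz.

26.56 oz P per thousand sq ft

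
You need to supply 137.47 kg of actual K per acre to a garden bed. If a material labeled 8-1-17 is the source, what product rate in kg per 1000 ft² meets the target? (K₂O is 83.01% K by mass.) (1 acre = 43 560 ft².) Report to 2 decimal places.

22.36 kg of product per thousand sq ft

As K₂O: 137.47 / 0.8301 = 165.607 kg per acre.
Product per acre = 165.607 / 17% = 974.156 kg.
Convert to per 1000 ft²: 974.156 × 0.0229568 = 22.3635 kg.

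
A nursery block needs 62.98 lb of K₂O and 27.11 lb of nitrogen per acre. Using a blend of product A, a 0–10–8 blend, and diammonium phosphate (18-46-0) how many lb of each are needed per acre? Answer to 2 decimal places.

787.25 lb product A, 150.61 lb diammonium phosphate

Per-acre balance (a = product A, b = diammonium phosphate):
K₂O: 0.08·a + 0·b = 62.98
N: 0·a + 0.18·b = 27.11
Solving simultaneously: a = 787.25, b = 150.611.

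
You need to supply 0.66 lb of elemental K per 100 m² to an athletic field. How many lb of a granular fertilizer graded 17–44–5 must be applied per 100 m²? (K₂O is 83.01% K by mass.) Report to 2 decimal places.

15.90 lb of product per hundred sq m

As K₂O: 0.66 / 0.8301 = 0.795085 lb per 100 m².
Product per 100 m² = 0.795085 / 5% = 15.9017 lb.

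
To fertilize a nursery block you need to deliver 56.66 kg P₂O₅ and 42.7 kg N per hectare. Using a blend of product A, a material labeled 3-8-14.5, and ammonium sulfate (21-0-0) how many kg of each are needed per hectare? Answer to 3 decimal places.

708.250 kg product A, 102.155 kg ammonium sulfate

Per-hectare balance (a = product A, b = ammonium sulfate):
P₂O₅: 0.08·a + 0·b = 56.66
N: 0.03·a + 0.21·b = 42.7
Eliminate a: (row1) − 0.08/0.03·(row2) → -0.56·b = -57.2067, so b = 102.1548.
Back-substitute: a = (56.66 − 0·102.1548) / 0.08 = 708.25.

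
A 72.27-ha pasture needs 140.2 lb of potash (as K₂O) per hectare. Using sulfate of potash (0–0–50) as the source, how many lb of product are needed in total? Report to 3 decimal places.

20264.508 lb

Product per hectare = 140.2 / 50% = 280.4 lb.
Total product = 280.4 × 72.27 = 20264.508 lb.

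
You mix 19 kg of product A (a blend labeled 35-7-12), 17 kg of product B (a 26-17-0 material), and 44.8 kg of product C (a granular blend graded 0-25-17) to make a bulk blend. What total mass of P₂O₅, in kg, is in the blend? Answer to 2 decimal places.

15.42 kg P₂O₅

P₂O₅ mass = 7%×19 + 17%×17 + 25%×44.8 = 15.42 kg.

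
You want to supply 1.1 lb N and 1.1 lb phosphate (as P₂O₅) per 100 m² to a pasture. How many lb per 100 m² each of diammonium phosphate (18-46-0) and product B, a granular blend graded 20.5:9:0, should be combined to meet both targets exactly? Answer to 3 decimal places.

Per-100 m² balance (a = diammonium phosphate, b = product B):
N: 0.18·a + 0.205·b = 1.1
P₂O₅: 0.46·a + 0.09·b = 1.1
Solving simultaneously: a = 1.61972, b = 3.94366.

1.620 lb diammonium phosphate, 3.944 lb product B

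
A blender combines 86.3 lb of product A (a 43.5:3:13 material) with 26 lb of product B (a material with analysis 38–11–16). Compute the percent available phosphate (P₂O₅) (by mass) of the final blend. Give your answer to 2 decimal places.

4.85% P₂O₅

Total mass = 86.3 + 26 = 112.3 lb.
P₂O₅ mass = 3%×86.3 + 11%×26 = 5.449 lb.
% P₂O₅ = 5.449 / 112.3 = 4.85218%.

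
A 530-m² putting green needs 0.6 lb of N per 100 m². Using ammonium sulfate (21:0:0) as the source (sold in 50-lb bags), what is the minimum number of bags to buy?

1 bags

Product per 100 m² = 0.6 / 21% = 2.85714 lb.
Total product = 2.85714 × 530 / 100 = 15.1429 lb.
Bags = ⌈15.1429 / 50⌉ = 1.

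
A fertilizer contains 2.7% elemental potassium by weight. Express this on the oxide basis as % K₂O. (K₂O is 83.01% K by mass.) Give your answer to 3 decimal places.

%K₂O = 2.7 / 0.8301 = 3.25262%.

3.253% K₂O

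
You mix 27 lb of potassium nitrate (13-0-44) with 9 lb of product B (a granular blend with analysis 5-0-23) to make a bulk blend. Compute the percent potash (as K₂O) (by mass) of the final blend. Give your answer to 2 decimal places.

38.75% K₂O

Total mass = 27 + 9 = 36 lb.
K₂O mass = 44%×27 + 23%×9 = 13.95 lb.
% K₂O = 13.95 / 36 = 38.75%.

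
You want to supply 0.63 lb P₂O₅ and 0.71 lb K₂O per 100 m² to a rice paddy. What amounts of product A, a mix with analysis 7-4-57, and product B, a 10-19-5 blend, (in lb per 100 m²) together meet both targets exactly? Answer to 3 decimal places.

0.973 lb product A, 3.111 lb product B

Per-100 m² balance (a = product A, b = product B):
P₂O₅: 0.04·a + 0.19·b = 0.63
K₂O: 0.57·a + 0.05·b = 0.71
Solving simultaneously: a = 0.972719, b = 3.11101.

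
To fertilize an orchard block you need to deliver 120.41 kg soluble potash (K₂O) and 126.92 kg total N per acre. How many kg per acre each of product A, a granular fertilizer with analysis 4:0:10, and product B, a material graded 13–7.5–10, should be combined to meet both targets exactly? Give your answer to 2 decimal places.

329.03 kg product A, 875.07 kg product B

With a, b = kg per acre of product A and product B:
K₂O: 0.1·a + 0.1·b = 120.41
N: 0.04·a + 0.13·b = 126.92
Solving simultaneously: a = 329.033, b = 875.067.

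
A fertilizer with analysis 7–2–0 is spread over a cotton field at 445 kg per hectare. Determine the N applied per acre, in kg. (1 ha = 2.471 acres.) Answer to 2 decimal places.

nitrogen per hectare = 445 × 7% = 31.15 kg.
Convert to per acre: 31.15 × 0.404694 = 12.6062 kg.

12.61 kg N per acre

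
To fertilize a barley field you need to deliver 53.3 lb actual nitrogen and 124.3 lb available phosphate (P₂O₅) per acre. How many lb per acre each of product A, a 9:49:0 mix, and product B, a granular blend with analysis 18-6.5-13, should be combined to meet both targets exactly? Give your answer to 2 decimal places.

With a, b = lb per acre of product A and product B:
N: 0.09·a + 0.18·b = 53.3
P₂O₅: 0.49·a + 0.065·b = 124.3
From row1: a = (53.3 − 0.18·b) / 0.09.
Into row2: 0.49·(53.3 − 0.18·b)/0.09 + 0.065·b = 124.3 → b = 181.299, a = 229.624.

229.62 lb product A, 181.30 lb product B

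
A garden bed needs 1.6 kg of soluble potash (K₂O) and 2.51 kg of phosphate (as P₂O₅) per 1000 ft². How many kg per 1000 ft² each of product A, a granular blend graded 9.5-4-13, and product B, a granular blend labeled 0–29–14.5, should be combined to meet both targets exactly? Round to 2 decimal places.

With a, b = kg per 1000 ft² of product A and product B:
K₂O: 0.13·a + 0.145·b = 1.6
P₂O₅: 0.04·a + 0.29·b = 2.51
Eliminate b: (row1) − 0.145/0.29·(row2) → 0.11·a = 0.345, so a = 3.13636.
Then b = (2.51 − 0.04·3.13636) / 0.29 = 8.22257.

3.14 kg product A, 8.22 kg product B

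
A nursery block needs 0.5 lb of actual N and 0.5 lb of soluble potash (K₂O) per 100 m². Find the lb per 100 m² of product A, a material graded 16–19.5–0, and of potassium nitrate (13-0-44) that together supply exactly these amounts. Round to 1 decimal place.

2.2 lb product A, 1.1 lb potassium nitrate

Per-100 m² balance (a = product A, b = potassium nitrate):
N: 0.16·a + 0.13·b = 0.5
K₂O: 0·a + 0.44·b = 0.5
Solving simultaneously: a = 2.2017, b = 1.13636.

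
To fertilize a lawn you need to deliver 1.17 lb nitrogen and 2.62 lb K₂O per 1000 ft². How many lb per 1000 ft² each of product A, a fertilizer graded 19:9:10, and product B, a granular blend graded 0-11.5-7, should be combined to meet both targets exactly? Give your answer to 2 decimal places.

6.16 lb product A, 28.63 lb product B

Per-1000 ft² balance (a = product A, b = product B):
N: 0.19·a + 0·b = 1.17
K₂O: 0.1·a + 0.07·b = 2.62
Eliminate b: (row1) − 0/0.07·(row2) → 0.19·a = 1.17, so a = 6.15789.
Then b = (2.62 − 0.1·6.15789) / 0.07 = 28.6316.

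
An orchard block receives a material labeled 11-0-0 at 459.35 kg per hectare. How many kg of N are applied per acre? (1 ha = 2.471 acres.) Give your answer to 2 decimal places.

20.45 kg N per acre

nitrogen per hectare = 459.35 × 11% = 50.5285 kg.
Convert to per acre: 50.5285 × 0.404694 = 20.4486 kg.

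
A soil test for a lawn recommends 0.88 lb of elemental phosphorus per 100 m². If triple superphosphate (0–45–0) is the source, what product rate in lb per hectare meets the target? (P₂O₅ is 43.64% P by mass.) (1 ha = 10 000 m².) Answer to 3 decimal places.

448.111 lb of product per hectare

As P₂O₅: 0.88 / 0.4364 = 2.0165 lb per 100 m².
Product per 100 m² = 2.0165 / 45% = 4.48111 lb.
Convert to per hectare: 4.48111 × 100 = 448.1108 lb.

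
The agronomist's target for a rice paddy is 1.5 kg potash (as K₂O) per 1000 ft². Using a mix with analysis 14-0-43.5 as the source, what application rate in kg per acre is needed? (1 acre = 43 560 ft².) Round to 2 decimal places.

Product per 1000 ft² = 1.5 / 43.5% = 3.44828 kg.
Convert to per acre: 3.44828 × 43.56 = 150.207 kg.

150.21 kg of product per acre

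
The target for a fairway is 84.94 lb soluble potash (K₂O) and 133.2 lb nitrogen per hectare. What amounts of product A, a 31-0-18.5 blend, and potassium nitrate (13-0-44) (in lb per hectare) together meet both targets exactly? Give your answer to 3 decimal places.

423.372 lb product A, 15.037 lb potassium nitrate

With a, b = lb per hectare of product A and potassium nitrate:
K₂O: 0.185·a + 0.44·b = 84.94
N: 0.31·a + 0.13·b = 133.2
Solving simultaneously: a = 423.3716, b = 15.0369.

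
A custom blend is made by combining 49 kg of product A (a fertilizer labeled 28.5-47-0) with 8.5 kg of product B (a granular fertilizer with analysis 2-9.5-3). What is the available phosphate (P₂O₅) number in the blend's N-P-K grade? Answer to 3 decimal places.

41.457% P₂O₅

Total mass = 49 + 8.5 = 57.5 kg.
P₂O₅ mass = 47%×49 + 9.5%×8.5 = 23.8375 kg.
% P₂O₅ = 23.8375 / 57.5 = 41.4565%.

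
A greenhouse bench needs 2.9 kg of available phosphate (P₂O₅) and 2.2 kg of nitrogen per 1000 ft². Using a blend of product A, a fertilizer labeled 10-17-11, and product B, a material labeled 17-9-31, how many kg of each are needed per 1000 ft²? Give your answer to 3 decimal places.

With a, b = kg per 1000 ft² of product A and product B:
P₂O₅: 0.17·a + 0.09·b = 2.9
N: 0.1·a + 0.17·b = 2.2
From row1: a = (2.9 − 0.09·b) / 0.17.
Into row2: 0.1·(2.9 − 0.09·b)/0.17 + 0.17·b = 2.2 → b = 4.22111, a = 14.8241.

14.824 kg product A, 4.221 kg product B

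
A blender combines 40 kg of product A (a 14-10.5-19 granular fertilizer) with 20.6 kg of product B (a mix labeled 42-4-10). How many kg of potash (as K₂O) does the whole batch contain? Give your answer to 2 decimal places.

K₂O mass = 19%×40 + 10%×20.6 = 9.66 kg.

9.66 kg K₂O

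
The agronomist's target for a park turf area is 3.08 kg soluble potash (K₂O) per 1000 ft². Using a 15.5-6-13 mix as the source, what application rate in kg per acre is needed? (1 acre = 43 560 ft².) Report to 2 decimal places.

Product per 1000 ft² = 3.08 / 13% = 23.6923 kg.
Convert to per acre: 23.6923 × 43.56 = 1032.037 kg.

1032.04 kg of product per acre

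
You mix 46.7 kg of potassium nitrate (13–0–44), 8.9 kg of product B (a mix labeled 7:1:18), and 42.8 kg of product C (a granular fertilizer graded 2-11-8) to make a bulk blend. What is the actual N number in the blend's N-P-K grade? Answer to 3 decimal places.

7.673% N

Total mass = 46.7 + 8.9 + 42.8 = 98.4 kg.
N mass = 13%×46.7 + 7%×8.9 + 2%×42.8 = 7.55 kg.
% N = 7.55 / 98.4 = 7.67276%.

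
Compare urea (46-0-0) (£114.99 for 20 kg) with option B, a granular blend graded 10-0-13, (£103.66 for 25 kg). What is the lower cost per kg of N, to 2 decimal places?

£12.50 per kg N (urea)

urea: N per bag = 20 × 46% = 9.2 kg; cost = 114.99 / 9.2 = £12.4989/kg N.
option B: N per bag = 25 × 10% = 2.5 kg; cost = 103.66 / 2.5 = £41.4640/kg N.
urea is cheaper.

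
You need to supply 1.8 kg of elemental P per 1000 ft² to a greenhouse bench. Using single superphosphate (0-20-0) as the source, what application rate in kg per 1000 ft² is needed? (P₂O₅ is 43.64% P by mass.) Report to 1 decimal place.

As P₂O₅: 1.8 / 0.4364 = 4.12466 kg per 1000 ft².
Product per 1000 ft² = 4.12466 / 20% = 20.6233 kg.

20.6 kg of product per thousand sq ft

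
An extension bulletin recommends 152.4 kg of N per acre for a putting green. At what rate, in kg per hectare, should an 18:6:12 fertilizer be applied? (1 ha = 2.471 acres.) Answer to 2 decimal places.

2092.11 kg of product per hectare

Product per acre = 152.4 / 18% = 846.667 kg.
Convert to per hectare: 846.667 × 2.471 = 2092.113 kg.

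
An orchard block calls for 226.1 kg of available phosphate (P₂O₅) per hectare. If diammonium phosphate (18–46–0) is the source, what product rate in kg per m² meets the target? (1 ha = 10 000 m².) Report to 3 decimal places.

Product per hectare = 226.1 / 46% = 491.522 kg.
Convert to per m²: 491.522 × 0.0001 = 0.0491522 kg.

0.049 kg of product per sq m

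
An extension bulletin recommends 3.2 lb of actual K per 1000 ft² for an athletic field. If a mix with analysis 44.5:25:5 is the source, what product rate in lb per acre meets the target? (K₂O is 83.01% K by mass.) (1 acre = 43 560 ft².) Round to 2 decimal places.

As K₂O: 3.2 / 0.8301 = 3.85496 lb per 1000 ft².
Product per 1000 ft² = 3.85496 / 5% = 77.0991 lb.
Convert to per acre: 77.0991 × 43.56 = 3358.439 lb.

3358.44 lb of product per acre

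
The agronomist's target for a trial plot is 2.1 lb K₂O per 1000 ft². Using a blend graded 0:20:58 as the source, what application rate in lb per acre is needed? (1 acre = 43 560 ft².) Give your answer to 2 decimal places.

Product per 1000 ft² = 2.1 / 58% = 3.62069 lb.
Convert to per acre: 3.62069 × 43.56 = 157.717 lb.

157.72 lb of product per acre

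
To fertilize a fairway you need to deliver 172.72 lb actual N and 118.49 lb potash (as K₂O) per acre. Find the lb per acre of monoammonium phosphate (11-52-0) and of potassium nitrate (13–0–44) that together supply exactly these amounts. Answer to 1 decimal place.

With a, b = lb per acre of monoammonium phosphate and potassium nitrate:
N: 0.11·a + 0.13·b = 172.72
K₂O: 0·a + 0.44·b = 118.49
Solving simultaneously: a = 1251.92, b = 269.295.

1251.9 lb monoammonium phosphate, 269.3 lb potassium nitrate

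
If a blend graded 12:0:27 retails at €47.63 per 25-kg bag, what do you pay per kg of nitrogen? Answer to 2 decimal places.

€15.88 per kg N

N in bag = 25 × 12% = 3 kg.
Cost per kg N = €47.63 / 3 = €15.8767.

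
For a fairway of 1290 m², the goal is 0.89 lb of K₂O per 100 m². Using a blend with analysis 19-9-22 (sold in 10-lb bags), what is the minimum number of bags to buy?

6 bags

Product per 100 m² = 0.89 / 22% = 4.04545 lb.
Total product = 4.04545 × 1290 / 100 = 52.1864 lb.
Bags = ⌈52.1864 / 10⌉ = 6.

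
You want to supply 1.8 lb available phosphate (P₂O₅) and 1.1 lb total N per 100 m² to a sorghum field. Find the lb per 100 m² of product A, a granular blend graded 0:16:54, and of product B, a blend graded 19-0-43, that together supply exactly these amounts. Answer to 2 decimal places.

11.25 lb product A, 5.79 lb product B

Per-100 m² balance (a = product A, b = product B):
P₂O₅: 0.16·a + 0·b = 1.8
N: 0·a + 0.19·b = 1.1
Solving simultaneously: a = 11.25, b = 5.78947.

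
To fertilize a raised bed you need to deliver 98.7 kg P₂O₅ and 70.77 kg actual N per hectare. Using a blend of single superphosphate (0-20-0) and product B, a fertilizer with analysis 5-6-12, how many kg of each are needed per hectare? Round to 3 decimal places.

68.880 kg single superphosphate, 1415.400 kg product B

Per-hectare balance (a = single superphosphate, b = product B):
P₂O₅: 0.2·a + 0.06·b = 98.7
N: 0·a + 0.05·b = 70.77
Solving simultaneously: a = 68.88, b = 1415.4.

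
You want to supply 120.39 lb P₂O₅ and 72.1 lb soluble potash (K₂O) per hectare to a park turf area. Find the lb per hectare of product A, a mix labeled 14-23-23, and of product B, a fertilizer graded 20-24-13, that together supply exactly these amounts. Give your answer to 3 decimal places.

65.348 lb product A, 439.000 lb product B

Per-hectare balance (a = product A, b = product B):
P₂O₅: 0.23·a + 0.24·b = 120.39
K₂O: 0.23·a + 0.13·b = 72.1
Eliminate a: (row1) − 0.23/0.23·(row2) → 0.11·b = 48.29, so b = 439.
Back-substitute: a = (120.39 − 0.24·439) / 0.23 = 65.3478.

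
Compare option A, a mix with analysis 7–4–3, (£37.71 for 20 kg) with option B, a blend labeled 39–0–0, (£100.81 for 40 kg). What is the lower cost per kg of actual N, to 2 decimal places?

£6.46 per kg N (option B)

option A: N per bag = 20 × 7% = 1.4 kg; cost = 37.71 / 1.4 = £26.9357/kg N.
option B: N per bag = 40 × 39% = 15.6 kg; cost = 100.81 / 15.6 = £6.4622/kg N.
option B is cheaper.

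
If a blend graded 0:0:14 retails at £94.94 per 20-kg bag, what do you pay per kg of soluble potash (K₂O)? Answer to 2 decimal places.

£33.91 per kg K₂O

K₂O in bag = 20 × 14% = 2.8 kg.
Cost per kg K₂O = £94.94 / 2.8 = £33.9071.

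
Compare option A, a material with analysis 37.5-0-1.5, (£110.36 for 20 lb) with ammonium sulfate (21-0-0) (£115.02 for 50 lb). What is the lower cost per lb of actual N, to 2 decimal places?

option A: N per bag = 20 × 37.5% = 7.5 lb; cost = 110.36 / 7.5 = £14.7147/lb N.
ammonium sulfate: N per bag = 50 × 21% = 10.5 lb; cost = 115.02 / 10.5 = £10.9543/lb N.
ammonium sulfate is cheaper.

£10.95 per lb N (ammonium sulfate)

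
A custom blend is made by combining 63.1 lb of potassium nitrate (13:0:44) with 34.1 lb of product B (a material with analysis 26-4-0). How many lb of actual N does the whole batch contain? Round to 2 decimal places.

17.07 lb N

N mass = 13%×63.1 + 26%×34.1 = 17.069 lb.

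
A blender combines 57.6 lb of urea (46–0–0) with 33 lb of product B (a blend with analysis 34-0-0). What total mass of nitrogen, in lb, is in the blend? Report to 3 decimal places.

37.716 lb N

N mass = 46%×57.6 + 34%×33 = 37.716 lb.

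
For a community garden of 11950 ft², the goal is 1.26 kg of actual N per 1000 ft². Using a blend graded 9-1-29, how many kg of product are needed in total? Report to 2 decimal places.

Product per 1000 ft² = 1.26 / 9% = 14 kg.
Total product = 14 × 11950 / 1000 = 167.3 kg.

167.30 kg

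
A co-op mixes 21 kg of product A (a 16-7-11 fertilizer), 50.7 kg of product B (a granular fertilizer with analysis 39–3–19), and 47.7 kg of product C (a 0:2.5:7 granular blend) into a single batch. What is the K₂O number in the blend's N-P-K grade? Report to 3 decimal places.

Total mass = 21 + 50.7 + 47.7 = 119.4 kg.
K₂O mass = 11%×21 + 19%×50.7 + 7%×47.7 = 15.282 kg.
% K₂O = 15.282 / 119.4 = 12.79899%.

12.799% K₂O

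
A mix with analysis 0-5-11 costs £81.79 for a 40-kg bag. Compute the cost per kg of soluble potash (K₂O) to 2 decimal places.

£18.59 per kg K₂O

K₂O in bag = 40 × 11% = 4.4 kg.
Cost per kg K₂O = £81.79 / 4.4 = £18.5886.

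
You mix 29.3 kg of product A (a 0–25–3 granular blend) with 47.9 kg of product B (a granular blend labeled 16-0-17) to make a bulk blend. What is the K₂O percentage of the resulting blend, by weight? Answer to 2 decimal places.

Total mass = 29.3 + 47.9 = 77.2 kg.
K₂O mass = 3%×29.3 + 17%×47.9 = 9.022 kg.
% K₂O = 9.022 / 77.2 = 11.6865%.

11.69% K₂O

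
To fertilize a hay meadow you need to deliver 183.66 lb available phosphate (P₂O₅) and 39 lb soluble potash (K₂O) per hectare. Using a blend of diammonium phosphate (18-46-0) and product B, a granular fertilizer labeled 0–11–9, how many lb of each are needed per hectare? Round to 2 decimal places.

With a, b = lb per hectare of diammonium phosphate and product B:
P₂O₅: 0.46·a + 0.11·b = 183.66
K₂O: 0·a + 0.09·b = 39
Solving simultaneously: a = 295.638, b = 433.333.

295.64 lb diammonium phosphate, 433.33 lb product B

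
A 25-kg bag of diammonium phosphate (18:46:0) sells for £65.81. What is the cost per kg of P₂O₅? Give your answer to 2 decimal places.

£5.72 per kg P₂O₅

P₂O₅ in bag = 25 × 46% = 11.5 kg.
Cost per kg P₂O₅ = £65.81 / 11.5 = £5.7226.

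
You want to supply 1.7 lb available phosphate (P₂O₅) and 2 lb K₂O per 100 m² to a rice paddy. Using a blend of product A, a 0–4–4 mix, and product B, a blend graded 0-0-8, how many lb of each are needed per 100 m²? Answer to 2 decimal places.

Let a = lb of product A, b = lb of product B (per 100 m²).
P₂O₅: 0.04·a + 0·b = 1.7
K₂O: 0.04·a + 0.08·b = 2
Solving simultaneously: a = 42.5, b = 3.75.

42.50 lb product A, 3.75 lb product B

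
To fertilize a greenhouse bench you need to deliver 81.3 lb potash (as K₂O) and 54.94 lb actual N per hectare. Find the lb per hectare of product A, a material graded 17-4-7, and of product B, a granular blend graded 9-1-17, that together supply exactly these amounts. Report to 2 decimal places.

With a, b = lb per hectare of product A and product B:
K₂O: 0.07·a + 0.17·b = 81.3
N: 0.17·a + 0.09·b = 54.94
Eliminate a: (row1) − 0.07/0.17·(row2) → 0.132941·b = 58.6776, so b = 441.381.
Back-substitute: a = (81.3 − 0.17·441.381) / 0.07 = 89.5044.

89.50 lb product A, 441.38 lb product B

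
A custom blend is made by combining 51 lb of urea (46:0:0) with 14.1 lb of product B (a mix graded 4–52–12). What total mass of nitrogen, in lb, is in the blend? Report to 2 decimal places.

24.02 lb N

N mass = 46%×51 + 4%×14.1 = 24.024 lb.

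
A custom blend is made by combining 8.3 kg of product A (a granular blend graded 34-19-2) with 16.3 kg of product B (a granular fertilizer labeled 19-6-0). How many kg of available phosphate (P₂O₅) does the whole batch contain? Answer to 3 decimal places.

2.555 kg P₂O₅

P₂O₅ mass = 19%×8.3 + 6%×16.3 = 2.555 kg.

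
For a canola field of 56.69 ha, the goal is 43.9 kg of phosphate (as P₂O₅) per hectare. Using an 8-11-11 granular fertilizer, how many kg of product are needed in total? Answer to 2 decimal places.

Product per hectare = 43.9 / 11% = 399.091 kg.
Total product = 399.091 × 56.69 = 22624.464 kg.

22624.46 kg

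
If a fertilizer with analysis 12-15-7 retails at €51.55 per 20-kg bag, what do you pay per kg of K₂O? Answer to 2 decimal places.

K₂O in bag = 20 × 7% = 1.4 kg.
Cost per kg K₂O = €51.55 / 1.4 = €36.8214.

€36.82 per kg K₂O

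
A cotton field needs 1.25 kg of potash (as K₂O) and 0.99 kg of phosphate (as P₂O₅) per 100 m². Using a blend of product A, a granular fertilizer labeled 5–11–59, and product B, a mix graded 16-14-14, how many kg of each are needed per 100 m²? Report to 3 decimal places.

0.542 kg product A, 6.646 kg product B

Let a = kg of product A, b = kg of product B (per 100 m²).
K₂O: 0.59·a + 0.14·b = 1.25
P₂O₅: 0.11·a + 0.14·b = 0.99
Eliminate a: (row1) − 0.59/0.11·(row2) → -0.610909·b = -4.06, so b = 6.64583.
Back-substitute: a = (1.25 − 0.14·6.64583) / 0.59 = 0.541667.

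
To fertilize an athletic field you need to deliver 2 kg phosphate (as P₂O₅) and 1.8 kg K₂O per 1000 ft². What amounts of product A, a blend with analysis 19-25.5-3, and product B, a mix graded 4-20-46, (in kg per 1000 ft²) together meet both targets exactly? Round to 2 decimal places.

5.03 kg product A, 3.58 kg product B

Per-1000 ft² balance (a = product A, b = product B):
P₂O₅: 0.255·a + 0.2·b = 2
K₂O: 0.03·a + 0.46·b = 1.8
Eliminate b: (row1) − 0.2/0.46·(row2) → 0.241957·a = 1.21739, so a = 5.03145.
Then b = (1.8 − 0.03·5.03145) / 0.46 = 3.58491.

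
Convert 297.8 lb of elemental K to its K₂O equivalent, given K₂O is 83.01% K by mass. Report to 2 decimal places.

358.75 lb K₂O

K₂O = 297.8 / 0.8301 = 358.752 lb.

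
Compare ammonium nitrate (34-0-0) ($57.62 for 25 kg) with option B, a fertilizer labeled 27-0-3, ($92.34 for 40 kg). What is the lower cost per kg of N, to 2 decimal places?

$6.78 per kg N (ammonium nitrate)

ammonium nitrate: N per bag = 25 × 34% = 8.5 kg; cost = 57.62 / 8.5 = $6.7788/kg N.
option B: N per bag = 40 × 27% = 10.8 kg; cost = 92.34 / 10.8 = $8.5500/kg N.
ammonium nitrate is cheaper.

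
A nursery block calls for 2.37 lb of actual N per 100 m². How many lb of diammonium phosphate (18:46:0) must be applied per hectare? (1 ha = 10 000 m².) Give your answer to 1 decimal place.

1316.7 lb of product per hectare

Product per 100 m² = 2.37 / 18% = 13.1667 lb.
Convert to per hectare: 13.1667 × 100 = 1316.67 lb.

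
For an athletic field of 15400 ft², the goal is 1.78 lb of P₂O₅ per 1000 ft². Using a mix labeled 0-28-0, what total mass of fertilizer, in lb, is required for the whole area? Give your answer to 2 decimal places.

97.90 lb

Product per 1000 ft² = 1.78 / 28% = 6.35714 lb.
Total product = 6.35714 × 15400 / 1000 = 97.9 lb.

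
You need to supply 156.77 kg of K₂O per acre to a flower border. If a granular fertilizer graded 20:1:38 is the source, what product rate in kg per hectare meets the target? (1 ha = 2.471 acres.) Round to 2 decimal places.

Product per acre = 156.77 / 38% = 412.553 kg.
Convert to per hectare: 412.553 × 2.471 = 1019.418 kg.

1019.42 kg of product per hectare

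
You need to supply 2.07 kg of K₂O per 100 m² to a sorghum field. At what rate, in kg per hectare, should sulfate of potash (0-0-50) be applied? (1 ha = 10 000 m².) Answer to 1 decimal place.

414.0 kg of product per hectare

Product per 100 m² = 2.07 / 50% = 4.14 kg.
Convert to per hectare: 4.14 × 100 = 414 kg.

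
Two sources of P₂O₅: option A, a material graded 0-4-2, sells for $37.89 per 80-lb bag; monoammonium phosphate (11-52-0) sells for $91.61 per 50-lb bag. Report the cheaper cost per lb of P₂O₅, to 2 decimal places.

option A: P₂O₅ per bag = 80 × 4% = 3.2 lb; cost = 37.89 / 3.2 = $11.8406/lb P₂O₅.
monoammonium phosphate: P₂O₅ per bag = 50 × 52% = 26 lb; cost = 91.61 / 26 = $3.5235/lb P₂O₅.
monoammonium phosphate is cheaper.

$3.52 per lb P₂O₅ (monoammonium phosphate)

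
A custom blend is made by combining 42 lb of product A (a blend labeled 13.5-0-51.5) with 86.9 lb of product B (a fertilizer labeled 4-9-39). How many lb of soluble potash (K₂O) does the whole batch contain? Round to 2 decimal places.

55.52 lb K₂O

K₂O mass = 51.5%×42 + 39%×86.9 = 55.521 lb.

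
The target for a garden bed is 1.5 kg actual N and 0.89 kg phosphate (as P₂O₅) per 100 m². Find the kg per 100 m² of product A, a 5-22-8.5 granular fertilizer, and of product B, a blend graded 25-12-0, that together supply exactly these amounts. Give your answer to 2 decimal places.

Let a = kg of product A, b = kg of product B (per 100 m²).
N: 0.05·a + 0.25·b = 1.5
P₂O₅: 0.22·a + 0.12·b = 0.89
Eliminate b: (row1) − 0.25/0.12·(row2) → -0.408333·a = -0.354167, so a = 0.867347.
Then b = (0.89 − 0.22·0.867347) / 0.12 = 5.82653.

0.87 kg product A, 5.83 kg product B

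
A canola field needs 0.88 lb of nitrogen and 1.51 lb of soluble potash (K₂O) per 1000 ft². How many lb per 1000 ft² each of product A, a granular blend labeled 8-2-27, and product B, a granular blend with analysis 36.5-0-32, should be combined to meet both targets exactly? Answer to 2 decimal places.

With a, b = lb per 1000 ft² of product A and product B:
N: 0.08·a + 0.365·b = 0.88
K₂O: 0.27·a + 0.32·b = 1.51
From row1: a = (0.88 − 0.365·b) / 0.08.
Into row2: 0.27·(0.88 − 0.365·b)/0.08 + 0.32·b = 1.51 → b = 1.6011, a = 3.694997.

3.69 lb product A, 1.60 lb product B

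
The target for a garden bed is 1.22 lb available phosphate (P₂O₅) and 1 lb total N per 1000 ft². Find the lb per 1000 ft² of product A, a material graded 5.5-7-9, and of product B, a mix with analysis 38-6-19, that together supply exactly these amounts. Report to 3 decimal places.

Per-1000 ft² balance (a = product A, b = product B):
P₂O₅: 0.07·a + 0.06·b = 1.22
N: 0.055·a + 0.38·b = 1
Solving simultaneously: a = 17.3219, b = 0.124464.

17.322 lb product A, 0.124 lb product B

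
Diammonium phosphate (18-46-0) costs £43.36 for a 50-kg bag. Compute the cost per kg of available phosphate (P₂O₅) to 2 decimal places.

P₂O₅ in bag = 50 × 46% = 23 kg.
Cost per kg P₂O₅ = £43.36 / 23 = £1.8852.

£1.89 per kg P₂O₅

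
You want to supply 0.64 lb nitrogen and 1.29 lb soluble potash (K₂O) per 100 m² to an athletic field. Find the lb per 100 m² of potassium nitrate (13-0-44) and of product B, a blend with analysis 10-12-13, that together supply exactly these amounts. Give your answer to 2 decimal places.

1.69 lb potassium nitrate, 4.20 lb product B

Let a = lb of potassium nitrate, b = lb of product B (per 100 m²).
N: 0.13·a + 0.1·b = 0.64
K₂O: 0.44·a + 0.13·b = 1.29
Eliminate a: (row1) − 0.13/0.44·(row2) → 0.0615909·b = 0.258864, so b = 4.20295.
Back-substitute: a = (0.64 − 0.1·4.20295) / 0.13 = 1.69004.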